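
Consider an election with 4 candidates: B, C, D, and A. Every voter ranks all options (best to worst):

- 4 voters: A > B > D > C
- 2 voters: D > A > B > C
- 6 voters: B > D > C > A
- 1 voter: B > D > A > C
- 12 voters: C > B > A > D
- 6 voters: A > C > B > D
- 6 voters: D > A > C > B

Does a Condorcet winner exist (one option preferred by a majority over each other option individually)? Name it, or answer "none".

Checking pairwise contests:
C beats B 24–13.
D beats C 19–18.
B beats D 29–8.
B beats A 19–18.
Every option loses at least one head-to-head, so there is no Condorcet winner.

none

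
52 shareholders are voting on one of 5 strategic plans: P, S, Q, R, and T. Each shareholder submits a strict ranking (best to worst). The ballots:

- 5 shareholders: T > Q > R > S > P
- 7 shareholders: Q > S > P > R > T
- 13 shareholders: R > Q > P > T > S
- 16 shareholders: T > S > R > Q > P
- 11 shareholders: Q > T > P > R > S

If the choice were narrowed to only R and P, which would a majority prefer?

R

Voters preferring R to P: 34; preferring P to R: 18.
R wins the head-to-head.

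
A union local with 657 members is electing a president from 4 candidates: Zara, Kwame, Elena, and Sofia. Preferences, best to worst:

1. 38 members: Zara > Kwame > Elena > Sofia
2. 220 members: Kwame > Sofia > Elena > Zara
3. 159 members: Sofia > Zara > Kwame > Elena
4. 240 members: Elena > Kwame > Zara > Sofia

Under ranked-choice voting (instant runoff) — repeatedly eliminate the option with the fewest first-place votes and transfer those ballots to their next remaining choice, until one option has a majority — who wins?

Kwame

Round 1: Zara 38, Kwame 220, Elena 240, Sofia 159. Eliminate Zara.
Round 2: Kwame 258, Elena 240, Sofia 159. Eliminate Sofia.
Round 3: Kwame 417, Elena 240. Kwame has a majority.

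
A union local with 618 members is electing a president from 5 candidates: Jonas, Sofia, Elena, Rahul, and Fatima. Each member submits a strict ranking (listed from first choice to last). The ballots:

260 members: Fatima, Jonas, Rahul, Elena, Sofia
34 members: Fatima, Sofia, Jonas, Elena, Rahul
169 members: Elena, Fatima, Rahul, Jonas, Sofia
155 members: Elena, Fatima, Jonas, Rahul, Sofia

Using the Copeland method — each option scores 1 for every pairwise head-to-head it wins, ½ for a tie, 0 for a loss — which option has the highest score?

Jonas: beats Sofia and Rahul; loses to Elena and Fatima → score 2.
Sofia: loses to Jonas, Elena, Rahul, and Fatima → score 0.
Elena: beats Jonas, Sofia, Rahul, and Fatima → score 4.
Rahul: beats Sofia; loses to Jonas, Elena, and Fatima → score 1.
Fatima: beats Jonas, Sofia, and Rahul; loses to Elena → score 3.
Elena has the best pairwise record.

Elena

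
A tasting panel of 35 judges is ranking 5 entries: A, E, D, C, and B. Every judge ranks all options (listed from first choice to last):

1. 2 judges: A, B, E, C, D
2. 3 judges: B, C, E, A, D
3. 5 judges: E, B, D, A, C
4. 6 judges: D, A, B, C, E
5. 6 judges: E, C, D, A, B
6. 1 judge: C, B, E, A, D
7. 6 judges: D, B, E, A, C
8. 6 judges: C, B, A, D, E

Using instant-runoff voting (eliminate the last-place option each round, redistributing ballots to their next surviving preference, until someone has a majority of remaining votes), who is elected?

D

Round 1: A 2, E 11, D 12, C 7, B 3. Eliminate A.
Round 2: E 11, D 12, C 7, B 5. Eliminate B.
Round 3: E 13, D 12, C 10. Eliminate C.
Round 4: E 17, D 18. D has a majority.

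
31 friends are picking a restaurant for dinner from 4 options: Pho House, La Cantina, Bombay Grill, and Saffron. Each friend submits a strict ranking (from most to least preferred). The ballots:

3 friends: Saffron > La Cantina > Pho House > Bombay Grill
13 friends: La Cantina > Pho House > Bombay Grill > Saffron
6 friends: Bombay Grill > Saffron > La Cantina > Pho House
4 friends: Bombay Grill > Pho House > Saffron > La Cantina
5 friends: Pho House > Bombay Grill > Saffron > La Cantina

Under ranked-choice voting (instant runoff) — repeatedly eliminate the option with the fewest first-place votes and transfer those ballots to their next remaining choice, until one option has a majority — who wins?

Round 1: Pho House 5, La Cantina 13, Bombay Grill 10, Saffron 3. Eliminate Saffron.
Round 2: Pho House 5, La Cantina 16, Bombay Grill 10. La Cantina has a majority.

La Cantina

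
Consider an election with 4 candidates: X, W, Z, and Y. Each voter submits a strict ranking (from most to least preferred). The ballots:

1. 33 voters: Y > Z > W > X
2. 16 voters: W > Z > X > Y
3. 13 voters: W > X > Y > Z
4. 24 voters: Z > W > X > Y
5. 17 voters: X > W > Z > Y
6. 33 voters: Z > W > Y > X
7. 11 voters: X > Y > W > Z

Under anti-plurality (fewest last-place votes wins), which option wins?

W

Last-place votes: X 66, W 0, Z 24, Y 57.
W is ranked last by the fewest voters, so W wins.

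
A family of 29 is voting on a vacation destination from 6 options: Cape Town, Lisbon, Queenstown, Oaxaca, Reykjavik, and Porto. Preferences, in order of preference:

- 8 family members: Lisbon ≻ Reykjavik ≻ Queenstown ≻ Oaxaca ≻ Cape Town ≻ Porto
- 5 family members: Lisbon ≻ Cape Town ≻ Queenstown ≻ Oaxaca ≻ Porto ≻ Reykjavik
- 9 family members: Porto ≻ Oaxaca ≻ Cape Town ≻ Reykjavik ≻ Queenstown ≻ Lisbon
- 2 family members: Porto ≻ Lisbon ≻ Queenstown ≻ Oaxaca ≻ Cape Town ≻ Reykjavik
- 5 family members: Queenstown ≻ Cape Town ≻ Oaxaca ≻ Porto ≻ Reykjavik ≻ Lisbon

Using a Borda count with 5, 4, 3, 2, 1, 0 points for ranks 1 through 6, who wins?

Oaxaca

Cape Town: 8·1 + 5·4 + 9·3 + 2·1 + 5·4 = 77
Lisbon: 8·5 + 5·5 + 9·0 + 2·4 + 5·0 = 73
Queenstown: 8·3 + 5·3 + 9·1 + 2·3 + 5·5 = 79
Oaxaca: 8·2 + 5·2 + 9·4 + 2·2 + 5·3 = 81
Reykjavik: 8·4 + 5·0 + 9·2 + 2·0 + 5·1 = 55
Porto: 8·0 + 5·1 + 9·5 + 2·5 + 5·2 = 70
Oaxaca has the highest Borda score (81).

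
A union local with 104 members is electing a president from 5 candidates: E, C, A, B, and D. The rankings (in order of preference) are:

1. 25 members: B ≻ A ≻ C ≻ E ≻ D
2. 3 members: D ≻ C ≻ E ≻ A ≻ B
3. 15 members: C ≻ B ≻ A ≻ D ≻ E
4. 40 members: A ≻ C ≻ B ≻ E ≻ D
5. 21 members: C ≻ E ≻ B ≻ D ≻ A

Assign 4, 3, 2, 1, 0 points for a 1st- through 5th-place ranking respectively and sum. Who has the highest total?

E: 25·1 + 3·2 + 15·0 + 40·1 + 21·3 = 134
C: 25·2 + 3·3 + 15·4 + 40·3 + 21·4 = 323
A: 25·3 + 3·1 + 15·2 + 40·4 + 21·0 = 268
B: 25·4 + 3·0 + 15·3 + 40·2 + 21·2 = 267
D: 25·0 + 3·4 + 15·1 + 40·0 + 21·1 = 48
C has the highest Borda score (323).

C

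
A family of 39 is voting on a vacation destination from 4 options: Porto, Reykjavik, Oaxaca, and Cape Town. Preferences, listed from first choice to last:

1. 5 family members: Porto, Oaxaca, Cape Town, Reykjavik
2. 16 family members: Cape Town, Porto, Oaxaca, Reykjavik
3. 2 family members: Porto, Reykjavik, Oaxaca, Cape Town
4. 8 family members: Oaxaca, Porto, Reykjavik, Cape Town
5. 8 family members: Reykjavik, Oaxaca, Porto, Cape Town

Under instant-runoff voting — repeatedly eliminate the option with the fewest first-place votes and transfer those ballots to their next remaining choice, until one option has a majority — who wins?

Oaxaca

Round 1: Porto 7, Reykjavik 8, Oaxaca 8, Cape Town 16. Eliminate Porto.
Round 2: Reykjavik 10, Oaxaca 13, Cape Town 16. Eliminate Reykjavik.
Round 3: Oaxaca 23, Cape Town 16. Oaxaca has a majority.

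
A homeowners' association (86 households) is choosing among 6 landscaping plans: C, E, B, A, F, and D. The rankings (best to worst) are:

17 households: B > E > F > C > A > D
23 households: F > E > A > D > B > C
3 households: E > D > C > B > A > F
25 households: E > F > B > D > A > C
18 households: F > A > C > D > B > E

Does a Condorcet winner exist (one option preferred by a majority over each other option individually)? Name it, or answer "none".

E

E vs C: 68–18 for E.
E vs B: 51–35 for E.
E vs A: 68–18 for E.
E vs F: 45–41 for E.
E vs D: 68–18 for E.
E beats every other option head-to-head.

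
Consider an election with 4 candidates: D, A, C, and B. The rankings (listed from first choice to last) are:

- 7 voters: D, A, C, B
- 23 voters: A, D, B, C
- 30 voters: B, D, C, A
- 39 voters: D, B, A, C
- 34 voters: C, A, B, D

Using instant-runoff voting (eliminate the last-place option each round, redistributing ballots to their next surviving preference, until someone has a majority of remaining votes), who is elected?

Round 1: D 46, A 23, C 34, B 30. Eliminate A.
Round 2: D 69, C 34, B 30. D has a majority.

D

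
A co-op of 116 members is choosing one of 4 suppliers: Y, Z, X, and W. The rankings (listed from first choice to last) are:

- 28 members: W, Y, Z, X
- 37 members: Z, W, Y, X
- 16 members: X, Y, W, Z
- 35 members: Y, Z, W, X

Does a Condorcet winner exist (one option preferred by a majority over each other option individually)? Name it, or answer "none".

Checking pairwise contests:
W beats Y 65–51.
Y beats Z 79–37.
Y beats X 100–16.
Z beats W 72–44.
Every option loses at least one head-to-head, so there is no Condorcet winner.

none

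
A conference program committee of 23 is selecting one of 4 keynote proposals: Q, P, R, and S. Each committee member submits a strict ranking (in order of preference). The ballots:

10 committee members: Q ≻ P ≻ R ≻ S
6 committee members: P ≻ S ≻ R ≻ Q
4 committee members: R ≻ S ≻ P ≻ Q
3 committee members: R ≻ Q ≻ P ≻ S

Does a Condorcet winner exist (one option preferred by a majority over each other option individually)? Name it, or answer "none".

none

Checking pairwise contests:
R beats Q 13–10.
Q beats P 13–10.
P beats R 16–7.
Q beats S 13–10.
Every option loses at least one head-to-head, so there is no Condorcet winner.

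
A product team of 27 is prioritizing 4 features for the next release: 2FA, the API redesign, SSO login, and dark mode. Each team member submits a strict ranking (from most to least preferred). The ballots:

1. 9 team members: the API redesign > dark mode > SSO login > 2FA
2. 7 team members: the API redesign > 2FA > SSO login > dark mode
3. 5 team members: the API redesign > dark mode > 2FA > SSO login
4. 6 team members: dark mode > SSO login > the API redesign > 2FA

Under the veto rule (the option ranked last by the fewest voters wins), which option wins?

Last-place votes: 2FA 15, the API redesign 0, SSO login 5, dark mode 7.
the API redesign is ranked last by the fewest voters, so the API redesign wins.

the API redesign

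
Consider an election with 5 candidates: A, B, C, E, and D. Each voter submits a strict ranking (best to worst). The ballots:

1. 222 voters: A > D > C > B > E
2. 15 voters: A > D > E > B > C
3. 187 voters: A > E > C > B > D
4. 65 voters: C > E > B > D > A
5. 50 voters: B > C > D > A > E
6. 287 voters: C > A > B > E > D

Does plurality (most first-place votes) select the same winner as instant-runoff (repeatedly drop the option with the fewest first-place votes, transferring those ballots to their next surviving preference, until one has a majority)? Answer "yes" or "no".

yes

Plurality — first-place votes: A 424, B 50, C 352, E 0, D 0. Winner: A.
Instant-runoff — R1 A 424, B 50, C 352, E 0, D 0 (A winner). Winner: A.
The two methods agree.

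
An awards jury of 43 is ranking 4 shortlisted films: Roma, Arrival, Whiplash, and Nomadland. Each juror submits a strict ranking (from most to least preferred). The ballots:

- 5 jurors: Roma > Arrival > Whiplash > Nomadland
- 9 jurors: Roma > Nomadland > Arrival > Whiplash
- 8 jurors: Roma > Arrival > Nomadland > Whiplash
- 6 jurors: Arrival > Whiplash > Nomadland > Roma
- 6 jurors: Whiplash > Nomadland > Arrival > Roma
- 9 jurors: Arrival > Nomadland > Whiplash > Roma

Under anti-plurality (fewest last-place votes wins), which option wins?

Last-place votes: Roma 21, Arrival 0, Whiplash 17, Nomadland 5.
Arrival is ranked last by the fewest voters, so Arrival wins.

Arrival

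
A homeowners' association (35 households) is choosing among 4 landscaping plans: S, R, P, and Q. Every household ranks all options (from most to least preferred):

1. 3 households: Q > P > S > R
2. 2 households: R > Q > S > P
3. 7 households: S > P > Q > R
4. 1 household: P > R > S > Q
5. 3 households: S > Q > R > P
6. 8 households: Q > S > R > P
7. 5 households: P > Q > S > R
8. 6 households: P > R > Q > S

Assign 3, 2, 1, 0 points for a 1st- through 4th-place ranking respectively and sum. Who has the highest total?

S: 3·1 + 2·1 + 7·3 + 1·1 + 3·3 + 8·2 + 5·1 + 6·0 = 57
R: 3·0 + 2·3 + 7·0 + 1·2 + 3·1 + 8·1 + 5·0 + 6·2 = 31
P: 3·2 + 2·0 + 7·2 + 1·3 + 3·0 + 8·0 + 5·3 + 6·3 = 56
Q: 3·3 + 2·2 + 7·1 + 1·0 + 3·2 + 8·3 + 5·2 + 6·1 = 66
Q has the highest Borda score (66).

Q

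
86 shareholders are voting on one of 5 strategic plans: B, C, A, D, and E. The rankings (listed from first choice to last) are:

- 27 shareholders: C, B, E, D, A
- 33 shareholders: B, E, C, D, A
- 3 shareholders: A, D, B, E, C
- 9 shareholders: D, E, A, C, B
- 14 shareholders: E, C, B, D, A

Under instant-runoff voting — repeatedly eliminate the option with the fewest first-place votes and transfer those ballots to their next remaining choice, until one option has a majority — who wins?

Round 1: B 33, C 27, A 3, D 9, E 14. Eliminate A.
Round 2: B 33, C 27, D 12, E 14. Eliminate D.
Round 3: B 36, C 27, E 23. Eliminate E.
Round 4: B 36, C 50. C has a majority.

C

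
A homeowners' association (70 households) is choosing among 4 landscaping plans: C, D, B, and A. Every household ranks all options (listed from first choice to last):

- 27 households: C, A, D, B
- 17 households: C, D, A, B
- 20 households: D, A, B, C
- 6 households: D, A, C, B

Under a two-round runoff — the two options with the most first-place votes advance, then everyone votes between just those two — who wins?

Round 1 first-place votes: C 44, D 26, B 0, A 0.
C and D advance.
Runoff: C is preferred to D by 44 voters; D by 26.
C wins the runoff.

C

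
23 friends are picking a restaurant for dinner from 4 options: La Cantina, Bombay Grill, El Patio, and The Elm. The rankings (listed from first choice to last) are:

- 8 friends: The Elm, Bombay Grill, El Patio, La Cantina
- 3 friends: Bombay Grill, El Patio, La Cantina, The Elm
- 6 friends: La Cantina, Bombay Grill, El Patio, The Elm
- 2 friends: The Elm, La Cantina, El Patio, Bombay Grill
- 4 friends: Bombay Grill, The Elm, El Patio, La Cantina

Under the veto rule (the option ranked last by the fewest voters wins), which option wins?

El Patio

Last-place votes: La Cantina 12, Bombay Grill 2, El Patio 0, The Elm 9.
El Patio is ranked last by the fewest voters, so El Patio wins.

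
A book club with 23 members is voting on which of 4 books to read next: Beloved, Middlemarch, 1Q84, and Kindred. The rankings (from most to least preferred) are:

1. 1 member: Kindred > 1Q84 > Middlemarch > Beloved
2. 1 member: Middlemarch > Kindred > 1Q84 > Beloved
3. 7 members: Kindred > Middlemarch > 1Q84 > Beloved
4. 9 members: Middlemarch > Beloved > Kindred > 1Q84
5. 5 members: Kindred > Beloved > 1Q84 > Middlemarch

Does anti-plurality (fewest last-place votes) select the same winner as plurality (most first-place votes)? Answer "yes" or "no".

yes

Anti-plurality — last-place votes: Beloved 9, Middlemarch 5, 1Q84 9, Kindred 0. Winner: Kindred.
Plurality — first-place votes: Beloved 0, Middlemarch 10, 1Q84 0, Kindred 13. Winner: Kindred.
The two methods agree.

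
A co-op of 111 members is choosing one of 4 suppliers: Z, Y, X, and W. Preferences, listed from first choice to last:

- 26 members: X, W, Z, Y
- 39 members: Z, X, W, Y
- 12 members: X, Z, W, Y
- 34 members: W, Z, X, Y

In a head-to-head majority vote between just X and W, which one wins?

X

Voters preferring X to W: 77; preferring W to X: 34.
X wins the head-to-head.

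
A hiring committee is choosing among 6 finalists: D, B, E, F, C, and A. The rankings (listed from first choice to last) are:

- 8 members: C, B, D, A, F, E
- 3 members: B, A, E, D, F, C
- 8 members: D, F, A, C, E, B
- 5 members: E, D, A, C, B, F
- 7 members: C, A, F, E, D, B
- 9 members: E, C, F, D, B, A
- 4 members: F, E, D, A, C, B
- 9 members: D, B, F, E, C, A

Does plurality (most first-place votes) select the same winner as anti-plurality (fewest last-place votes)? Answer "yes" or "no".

yes

Plurality — first-place votes: D 17, B 3, E 14, F 4, C 15, A 0. Winner: D.
Anti-plurality — last-place votes: D 0, B 19, E 8, F 5, C 3, A 18. Winner: D.
The two methods agree.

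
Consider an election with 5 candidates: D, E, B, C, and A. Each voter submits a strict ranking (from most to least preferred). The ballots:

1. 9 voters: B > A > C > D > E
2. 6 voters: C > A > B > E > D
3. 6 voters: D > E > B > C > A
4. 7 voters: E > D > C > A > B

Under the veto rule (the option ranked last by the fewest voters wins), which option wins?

Last-place votes: D 6, E 9, B 7, C 0, A 6.
C is ranked last by the fewest voters, so C wins.

C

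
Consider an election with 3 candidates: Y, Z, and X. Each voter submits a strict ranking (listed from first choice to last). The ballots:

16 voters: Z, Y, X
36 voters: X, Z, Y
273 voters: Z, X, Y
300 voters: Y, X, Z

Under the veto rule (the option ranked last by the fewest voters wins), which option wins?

Last-place votes: Y 309, Z 300, X 16.
X is ranked last by the fewest voters, so X wins.

X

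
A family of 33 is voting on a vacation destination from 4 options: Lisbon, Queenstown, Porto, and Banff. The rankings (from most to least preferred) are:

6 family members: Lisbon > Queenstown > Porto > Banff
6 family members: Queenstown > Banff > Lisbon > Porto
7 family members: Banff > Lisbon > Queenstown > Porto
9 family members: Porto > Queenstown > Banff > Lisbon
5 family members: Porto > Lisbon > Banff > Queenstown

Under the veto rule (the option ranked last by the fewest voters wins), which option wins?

Last-place votes: Lisbon 9, Queenstown 5, Porto 13, Banff 6.
Queenstown is ranked last by the fewest voters, so Queenstown wins.

Queenstown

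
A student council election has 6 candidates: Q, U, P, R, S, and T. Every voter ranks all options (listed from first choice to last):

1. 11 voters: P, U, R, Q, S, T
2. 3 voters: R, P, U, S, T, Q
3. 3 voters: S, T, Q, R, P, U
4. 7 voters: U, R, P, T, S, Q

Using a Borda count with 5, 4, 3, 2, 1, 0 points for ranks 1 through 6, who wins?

Q: 11·2 + 3·0 + 3·3 + 7·0 = 31
U: 11·4 + 3·3 + 3·0 + 7·5 = 88
P: 11·5 + 3·4 + 3·1 + 7·3 = 91
R: 11·3 + 3·5 + 3·2 + 7·4 = 82
S: 11·1 + 3·2 + 3·5 + 7·1 = 39
T: 11·0 + 3·1 + 3·4 + 7·2 = 29
P has the highest Borda score (91).

P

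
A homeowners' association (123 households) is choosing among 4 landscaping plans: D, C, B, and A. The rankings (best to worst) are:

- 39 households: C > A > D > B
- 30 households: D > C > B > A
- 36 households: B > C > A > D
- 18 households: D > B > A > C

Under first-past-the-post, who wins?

D

First-place votes: D 48, C 39, B 36, A 0.
D has the most first-place votes.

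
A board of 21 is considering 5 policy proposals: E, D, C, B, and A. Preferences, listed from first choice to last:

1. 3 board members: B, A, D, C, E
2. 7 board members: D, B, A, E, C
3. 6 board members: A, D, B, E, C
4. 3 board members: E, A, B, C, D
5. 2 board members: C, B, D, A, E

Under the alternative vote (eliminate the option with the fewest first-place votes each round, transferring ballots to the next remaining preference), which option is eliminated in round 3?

Round 1: E 3, D 7, C 2, B 3, A 6. Eliminate C.
Round 2: E 3, D 7, B 5, A 6. Eliminate E.
Round 3: D 7, B 5, A 9. Eliminate B.

B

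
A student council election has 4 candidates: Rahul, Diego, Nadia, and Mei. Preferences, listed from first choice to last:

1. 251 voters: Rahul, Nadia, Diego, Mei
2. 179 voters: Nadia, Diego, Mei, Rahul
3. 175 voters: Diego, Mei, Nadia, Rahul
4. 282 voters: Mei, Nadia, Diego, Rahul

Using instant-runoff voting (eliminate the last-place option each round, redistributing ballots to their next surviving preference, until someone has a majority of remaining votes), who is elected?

Mei

Round 1: Rahul 251, Diego 175, Nadia 179, Mei 282. Eliminate Diego.
Round 2: Rahul 251, Nadia 179, Mei 457. Mei has a majority.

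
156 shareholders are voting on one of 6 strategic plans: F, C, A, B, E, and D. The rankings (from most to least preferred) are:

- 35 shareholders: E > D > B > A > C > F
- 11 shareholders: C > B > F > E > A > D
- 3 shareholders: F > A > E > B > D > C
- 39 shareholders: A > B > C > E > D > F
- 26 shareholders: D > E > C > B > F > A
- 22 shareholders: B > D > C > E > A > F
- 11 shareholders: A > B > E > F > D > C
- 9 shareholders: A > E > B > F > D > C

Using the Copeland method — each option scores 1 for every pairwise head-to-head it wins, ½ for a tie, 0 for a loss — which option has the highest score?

F: loses to C, A, B, E, and D → score 0.
C: beats F; loses to A, B, E, and D → score 1.
A: beats F and C; loses to B, E, and D → score 2.
B: beats F, C, A, E, and D → score 5.
E: beats F, C, A, and D; loses to B → score 4.
D: beats F, C, and A; loses to B and E → score 3.
B has the best pairwise record.

B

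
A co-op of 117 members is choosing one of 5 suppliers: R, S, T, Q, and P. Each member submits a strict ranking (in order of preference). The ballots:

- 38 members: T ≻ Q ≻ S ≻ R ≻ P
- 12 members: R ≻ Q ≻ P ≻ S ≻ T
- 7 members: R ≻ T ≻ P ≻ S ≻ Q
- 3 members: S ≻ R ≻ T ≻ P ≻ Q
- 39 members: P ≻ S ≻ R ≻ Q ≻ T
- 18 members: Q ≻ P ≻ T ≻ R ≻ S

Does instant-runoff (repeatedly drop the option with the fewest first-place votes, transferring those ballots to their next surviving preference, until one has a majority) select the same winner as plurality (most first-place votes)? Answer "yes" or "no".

Instant-runoff — R1 R 19, S 3, T 38, Q 18, P 39 (S out); R2 R 22, T 38, Q 18, P 39 (Q out); R3 R 22, T 38, P 57 (R out); R4 T 48, P 69 (P winner). Winner: P.
Plurality — first-place votes: R 19, S 3, T 38, Q 18, P 39. Winner: P.
The two methods agree.

yes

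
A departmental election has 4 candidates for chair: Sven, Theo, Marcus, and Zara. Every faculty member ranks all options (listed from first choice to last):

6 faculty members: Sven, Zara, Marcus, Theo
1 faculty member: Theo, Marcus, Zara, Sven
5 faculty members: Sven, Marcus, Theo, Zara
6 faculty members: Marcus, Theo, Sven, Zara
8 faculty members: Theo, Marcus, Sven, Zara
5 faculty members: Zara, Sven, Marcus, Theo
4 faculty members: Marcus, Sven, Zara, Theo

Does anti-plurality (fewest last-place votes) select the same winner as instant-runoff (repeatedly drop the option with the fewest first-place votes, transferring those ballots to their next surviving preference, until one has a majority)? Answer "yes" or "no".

yes

Anti-plurality — last-place votes: Sven 1, Theo 15, Marcus 0, Zara 19. Winner: Marcus.
Instant-runoff — R1 Sven 11, Theo 9, Marcus 10, Zara 5 (Zara out); R2 Sven 16, Theo 9, Marcus 10 (Theo out); R3 Sven 16, Marcus 19 (Marcus winner). Winner: Marcus.
The two methods agree.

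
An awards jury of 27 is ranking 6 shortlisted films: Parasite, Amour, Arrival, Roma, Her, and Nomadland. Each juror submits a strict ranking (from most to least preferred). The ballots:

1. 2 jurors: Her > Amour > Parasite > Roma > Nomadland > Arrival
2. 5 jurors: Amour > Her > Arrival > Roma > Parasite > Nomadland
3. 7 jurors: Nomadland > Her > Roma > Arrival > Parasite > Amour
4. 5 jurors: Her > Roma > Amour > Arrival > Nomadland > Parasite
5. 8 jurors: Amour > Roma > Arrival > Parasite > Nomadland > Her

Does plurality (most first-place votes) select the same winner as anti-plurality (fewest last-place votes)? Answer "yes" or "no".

Plurality — first-place votes: Parasite 0, Amour 13, Arrival 0, Roma 0, Her 7, Nomadland 7. Winner: Amour.
Anti-plurality — last-place votes: Parasite 5, Amour 7, Arrival 2, Roma 0, Her 8, Nomadland 5. Winner: Roma.
The two methods disagree.

no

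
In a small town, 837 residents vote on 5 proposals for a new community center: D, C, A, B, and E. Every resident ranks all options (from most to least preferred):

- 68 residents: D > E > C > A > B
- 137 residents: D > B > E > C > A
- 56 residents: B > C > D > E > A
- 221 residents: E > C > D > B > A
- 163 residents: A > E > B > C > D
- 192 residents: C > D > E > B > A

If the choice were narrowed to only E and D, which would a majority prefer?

Voters preferring E to D: 384; preferring D to E: 453.
D wins the head-to-head.

D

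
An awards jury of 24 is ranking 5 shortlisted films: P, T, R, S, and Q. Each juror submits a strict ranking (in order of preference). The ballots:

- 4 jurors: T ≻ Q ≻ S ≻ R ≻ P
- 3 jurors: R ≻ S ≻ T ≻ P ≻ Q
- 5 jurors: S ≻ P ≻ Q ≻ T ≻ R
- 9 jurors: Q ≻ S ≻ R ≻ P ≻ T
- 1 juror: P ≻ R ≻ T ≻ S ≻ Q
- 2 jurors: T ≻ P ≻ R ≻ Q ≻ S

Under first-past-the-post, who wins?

Q

First-place votes: P 1, T 6, R 3, S 5, Q 9.
Q has the most first-place votes.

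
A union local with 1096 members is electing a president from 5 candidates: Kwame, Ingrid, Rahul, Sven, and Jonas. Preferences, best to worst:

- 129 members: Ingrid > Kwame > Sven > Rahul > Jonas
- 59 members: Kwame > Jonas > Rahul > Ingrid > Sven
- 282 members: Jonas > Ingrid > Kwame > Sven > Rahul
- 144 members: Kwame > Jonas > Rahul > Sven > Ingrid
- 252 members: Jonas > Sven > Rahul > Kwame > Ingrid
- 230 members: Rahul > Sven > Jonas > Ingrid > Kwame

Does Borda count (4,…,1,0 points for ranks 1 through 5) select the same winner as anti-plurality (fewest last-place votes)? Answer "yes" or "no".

Borda — scores: Kwame 2015, Ingrid 1651, Rahul 1959, Sven 2130, Jonas 3205. Winner: Jonas.
Anti-plurality — last-place votes: Kwame 230, Ingrid 396, Rahul 282, Sven 59, Jonas 129. Winner: Sven.
The two methods disagree.

no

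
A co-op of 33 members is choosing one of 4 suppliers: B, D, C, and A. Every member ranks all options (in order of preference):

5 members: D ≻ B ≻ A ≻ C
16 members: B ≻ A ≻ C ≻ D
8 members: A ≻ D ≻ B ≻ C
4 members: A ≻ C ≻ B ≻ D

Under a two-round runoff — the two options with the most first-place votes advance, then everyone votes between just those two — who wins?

Round 1 first-place votes: B 16, D 5, C 0, A 12.
B and A advance.
Runoff: B is preferred to A by 21 voters; A by 12.
B wins the runoff.

B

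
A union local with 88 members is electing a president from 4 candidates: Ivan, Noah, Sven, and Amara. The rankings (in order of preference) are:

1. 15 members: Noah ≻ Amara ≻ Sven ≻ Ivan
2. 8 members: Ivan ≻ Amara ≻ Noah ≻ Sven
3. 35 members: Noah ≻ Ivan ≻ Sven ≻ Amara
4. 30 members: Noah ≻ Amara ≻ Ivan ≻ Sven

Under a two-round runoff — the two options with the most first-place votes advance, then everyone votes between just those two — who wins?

Noah

Round 1 first-place votes: Ivan 8, Noah 80, Sven 0, Amara 0.
Noah and Ivan advance.
Runoff: Noah is preferred to Ivan by 80 voters; Ivan by 8.
Noah wins the runoff.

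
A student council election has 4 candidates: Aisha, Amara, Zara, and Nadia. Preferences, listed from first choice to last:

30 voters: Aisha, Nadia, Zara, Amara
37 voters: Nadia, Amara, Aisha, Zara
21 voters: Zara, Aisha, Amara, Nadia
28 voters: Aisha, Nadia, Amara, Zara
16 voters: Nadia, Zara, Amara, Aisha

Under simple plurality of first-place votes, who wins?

Aisha

First-place votes: Aisha 58, Amara 0, Zara 21, Nadia 53.
Aisha has the most first-place votes.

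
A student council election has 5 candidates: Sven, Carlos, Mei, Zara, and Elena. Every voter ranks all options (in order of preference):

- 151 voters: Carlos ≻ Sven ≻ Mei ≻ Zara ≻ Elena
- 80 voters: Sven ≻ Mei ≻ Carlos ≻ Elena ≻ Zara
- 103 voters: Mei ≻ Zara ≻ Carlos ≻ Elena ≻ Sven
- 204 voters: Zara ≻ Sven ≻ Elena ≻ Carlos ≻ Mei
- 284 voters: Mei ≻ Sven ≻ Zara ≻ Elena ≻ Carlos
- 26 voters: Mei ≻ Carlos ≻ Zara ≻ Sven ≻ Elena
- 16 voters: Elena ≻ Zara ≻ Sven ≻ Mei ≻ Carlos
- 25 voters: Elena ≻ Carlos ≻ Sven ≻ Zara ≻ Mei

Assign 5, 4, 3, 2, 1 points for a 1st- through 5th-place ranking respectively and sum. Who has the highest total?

Sven: 151·4 + 80·5 + 103·1 + 204·4 + 284·4 + 26·2 + 16·3 + 25·3 = 3234
Carlos: 151·5 + 80·3 + 103·3 + 204·2 + 284·1 + 26·4 + 16·1 + 25·4 = 2216
Mei: 151·3 + 80·4 + 103·5 + 204·1 + 284·5 + 26·5 + 16·2 + 25·1 = 3099
Zara: 151·2 + 80·1 + 103·4 + 204·5 + 284·3 + 26·3 + 16·4 + 25·2 = 2858
Elena: 151·1 + 80·2 + 103·2 + 204·3 + 284·2 + 26·1 + 16·5 + 25·5 = 1928
Sven has the highest Borda score (3234).

Sven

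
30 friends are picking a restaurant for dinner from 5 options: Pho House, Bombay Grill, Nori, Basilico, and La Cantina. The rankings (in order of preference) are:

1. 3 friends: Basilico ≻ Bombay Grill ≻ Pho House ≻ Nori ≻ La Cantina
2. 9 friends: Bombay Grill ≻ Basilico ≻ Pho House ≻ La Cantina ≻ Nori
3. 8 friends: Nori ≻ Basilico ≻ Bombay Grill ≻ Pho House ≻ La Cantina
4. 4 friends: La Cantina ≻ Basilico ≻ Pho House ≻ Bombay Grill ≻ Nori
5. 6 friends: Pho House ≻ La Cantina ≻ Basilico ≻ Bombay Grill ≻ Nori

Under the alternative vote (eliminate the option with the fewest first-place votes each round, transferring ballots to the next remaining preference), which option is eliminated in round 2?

Round 1: Pho House 6, Bombay Grill 9, Nori 8, Basilico 3, La Cantina 4. Eliminate Basilico.
Round 2: Pho House 6, Bombay Grill 12, Nori 8, La Cantina 4. Eliminate La Cantina.

La Cantina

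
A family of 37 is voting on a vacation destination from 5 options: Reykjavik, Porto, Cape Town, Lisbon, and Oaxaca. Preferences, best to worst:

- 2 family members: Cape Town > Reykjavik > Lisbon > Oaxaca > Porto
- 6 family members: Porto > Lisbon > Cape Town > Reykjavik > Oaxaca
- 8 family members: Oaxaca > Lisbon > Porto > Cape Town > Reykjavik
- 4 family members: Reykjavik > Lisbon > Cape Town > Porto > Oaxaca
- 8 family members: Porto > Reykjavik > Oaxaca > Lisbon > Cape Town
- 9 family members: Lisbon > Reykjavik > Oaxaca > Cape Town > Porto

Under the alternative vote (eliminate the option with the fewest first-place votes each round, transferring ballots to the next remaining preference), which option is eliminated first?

Round 1: Reykjavik 4, Porto 14, Cape Town 2, Lisbon 9, Oaxaca 8. Eliminate Cape Town.

Cape Town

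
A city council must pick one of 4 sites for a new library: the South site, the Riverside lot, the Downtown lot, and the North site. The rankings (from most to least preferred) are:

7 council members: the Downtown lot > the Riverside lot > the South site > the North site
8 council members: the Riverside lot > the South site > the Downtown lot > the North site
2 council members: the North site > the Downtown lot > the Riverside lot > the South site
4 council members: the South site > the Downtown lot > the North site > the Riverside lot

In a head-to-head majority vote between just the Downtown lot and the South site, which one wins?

Voters preferring the Downtown lot to the South site: 9; preferring the South site to the Downtown lot: 12.
the South site wins the head-to-head.

the South site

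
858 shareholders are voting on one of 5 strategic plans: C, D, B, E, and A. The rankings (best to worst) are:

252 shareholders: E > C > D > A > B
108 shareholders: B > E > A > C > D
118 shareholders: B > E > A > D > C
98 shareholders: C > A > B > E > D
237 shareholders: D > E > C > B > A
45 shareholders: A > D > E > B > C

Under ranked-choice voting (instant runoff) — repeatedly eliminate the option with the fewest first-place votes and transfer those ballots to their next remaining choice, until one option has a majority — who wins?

D

Round 1: C 98, D 237, B 226, E 252, A 45. Eliminate A.
Round 2: C 98, D 282, B 226, E 252. Eliminate C.
Round 3: D 282, B 324, E 252. Eliminate E.
Round 4: D 534, B 324. D has a majority.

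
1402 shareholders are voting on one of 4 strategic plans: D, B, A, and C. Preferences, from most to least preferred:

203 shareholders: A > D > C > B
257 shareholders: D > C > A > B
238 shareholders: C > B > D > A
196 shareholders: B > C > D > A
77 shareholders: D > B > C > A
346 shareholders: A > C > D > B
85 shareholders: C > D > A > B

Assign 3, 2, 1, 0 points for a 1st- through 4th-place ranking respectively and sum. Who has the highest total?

D: 203·2 + 257·3 + 238·1 + 196·1 + 77·3 + 346·1 + 85·2 = 2358
B: 203·0 + 257·0 + 238·2 + 196·3 + 77·2 + 346·0 + 85·0 = 1218
A: 203·3 + 257·1 + 238·0 + 196·0 + 77·0 + 346·3 + 85·1 = 1989
C: 203·1 + 257·2 + 238·3 + 196·2 + 77·1 + 346·2 + 85·3 = 2847
C has the highest Borda score (2847).

C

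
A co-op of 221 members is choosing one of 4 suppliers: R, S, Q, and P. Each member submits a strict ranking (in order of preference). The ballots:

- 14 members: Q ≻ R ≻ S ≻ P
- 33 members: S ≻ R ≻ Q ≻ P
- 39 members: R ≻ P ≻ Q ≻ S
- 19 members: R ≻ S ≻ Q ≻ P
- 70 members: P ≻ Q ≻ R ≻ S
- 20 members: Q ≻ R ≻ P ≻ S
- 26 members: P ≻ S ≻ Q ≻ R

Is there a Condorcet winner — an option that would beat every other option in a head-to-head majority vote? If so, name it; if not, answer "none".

none

Checking pairwise contests:
Q beats R 130–91.
R beats S 162–59.
P beats Q 135–86.
R beats P 125–96.
Every option loses at least one head-to-head, so there is no Condorcet winner.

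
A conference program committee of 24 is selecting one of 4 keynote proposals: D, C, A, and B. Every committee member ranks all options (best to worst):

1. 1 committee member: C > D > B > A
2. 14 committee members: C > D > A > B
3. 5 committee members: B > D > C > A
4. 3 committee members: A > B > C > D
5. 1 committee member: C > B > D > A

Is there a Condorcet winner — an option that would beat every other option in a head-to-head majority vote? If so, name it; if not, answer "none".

C vs D: 19–5 for C.
C vs A: 21–3 for C.
C vs B: 16–8 for C.
C beats every other option head-to-head.

C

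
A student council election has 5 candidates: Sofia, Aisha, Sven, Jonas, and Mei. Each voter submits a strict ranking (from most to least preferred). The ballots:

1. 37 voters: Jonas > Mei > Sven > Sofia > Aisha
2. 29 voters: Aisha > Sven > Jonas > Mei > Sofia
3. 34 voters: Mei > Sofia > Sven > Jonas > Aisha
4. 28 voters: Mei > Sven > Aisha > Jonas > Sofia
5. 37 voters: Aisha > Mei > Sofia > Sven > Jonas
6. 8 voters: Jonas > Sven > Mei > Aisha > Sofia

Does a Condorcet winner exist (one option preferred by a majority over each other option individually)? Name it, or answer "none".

Mei

Mei vs Sofia: 173–0 for Mei.
Mei vs Aisha: 107–66 for Mei.
Mei vs Sven: 136–37 for Mei.
Mei vs Jonas: 99–74 for Mei.
Mei beats every other option head-to-head.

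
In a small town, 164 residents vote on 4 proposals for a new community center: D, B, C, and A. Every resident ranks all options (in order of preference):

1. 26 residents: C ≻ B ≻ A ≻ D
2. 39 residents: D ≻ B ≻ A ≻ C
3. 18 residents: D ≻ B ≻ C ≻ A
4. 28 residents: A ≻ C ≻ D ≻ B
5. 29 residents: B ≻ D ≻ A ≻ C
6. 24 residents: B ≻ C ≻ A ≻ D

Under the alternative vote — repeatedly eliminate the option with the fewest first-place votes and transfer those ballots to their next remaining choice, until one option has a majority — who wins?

D

Round 1: D 57, B 53, C 26, A 28. Eliminate C.
Round 2: D 57, B 79, A 28. Eliminate A.
Round 3: D 85, B 79. D has a majority.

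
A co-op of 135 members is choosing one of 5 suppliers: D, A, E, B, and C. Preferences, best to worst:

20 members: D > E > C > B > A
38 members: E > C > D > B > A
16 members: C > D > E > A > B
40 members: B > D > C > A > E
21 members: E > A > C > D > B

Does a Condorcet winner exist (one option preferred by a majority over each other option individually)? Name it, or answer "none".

Checking pairwise contests:
C beats D 75–60.
D beats A 114–21.
D beats E 76–59.
D beats B 95–40.
E beats C 79–56.
Every option loses at least one head-to-head, so there is no Condorcet winner.

none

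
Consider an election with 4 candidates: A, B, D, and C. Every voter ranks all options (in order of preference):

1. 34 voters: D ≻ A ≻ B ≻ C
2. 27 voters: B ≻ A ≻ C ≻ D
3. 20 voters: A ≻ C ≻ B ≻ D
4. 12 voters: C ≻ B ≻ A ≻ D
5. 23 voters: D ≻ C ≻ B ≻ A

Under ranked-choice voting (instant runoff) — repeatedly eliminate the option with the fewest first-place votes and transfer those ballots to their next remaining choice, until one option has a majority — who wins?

B

Round 1: A 20, B 27, D 57, C 12. Eliminate C.
Round 2: A 20, B 39, D 57. Eliminate A.
Round 3: B 59, D 57. B has a majority.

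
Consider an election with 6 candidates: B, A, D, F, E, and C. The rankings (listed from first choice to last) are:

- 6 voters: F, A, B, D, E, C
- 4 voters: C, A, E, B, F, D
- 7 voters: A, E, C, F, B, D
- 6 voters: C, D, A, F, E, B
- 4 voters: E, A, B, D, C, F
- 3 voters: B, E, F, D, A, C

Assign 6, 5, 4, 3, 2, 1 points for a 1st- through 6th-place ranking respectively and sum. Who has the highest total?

A

B: 6·4 + 4·3 + 7·2 + 6·1 + 4·4 + 3·6 = 90
A: 6·5 + 4·5 + 7·6 + 6·4 + 4·5 + 3·2 = 142
D: 6·3 + 4·1 + 7·1 + 6·5 + 4·3 + 3·3 = 80
F: 6·6 + 4·2 + 7·3 + 6·3 + 4·1 + 3·4 = 99
E: 6·2 + 4·4 + 7·5 + 6·2 + 4·6 + 3·5 = 114
C: 6·1 + 4·6 + 7·4 + 6·6 + 4·2 + 3·1 = 105
A has the highest Borda score (142).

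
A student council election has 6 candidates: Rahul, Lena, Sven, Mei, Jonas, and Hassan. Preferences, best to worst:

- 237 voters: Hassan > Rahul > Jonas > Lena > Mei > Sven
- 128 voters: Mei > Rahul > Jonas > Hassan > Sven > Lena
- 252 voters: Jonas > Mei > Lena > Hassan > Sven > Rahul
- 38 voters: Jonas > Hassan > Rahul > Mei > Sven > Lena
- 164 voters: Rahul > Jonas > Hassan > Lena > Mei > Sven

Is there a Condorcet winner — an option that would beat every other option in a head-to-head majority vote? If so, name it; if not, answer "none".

none

Checking pairwise contests:
Hassan beats Rahul 527–292.
Rahul beats Lena 567–252.
Rahul beats Sven 567–252.
Rahul beats Mei 439–380.
Rahul beats Jonas 529–290.
Jonas beats Hassan 582–237.
Every option loses at least one head-to-head, so there is no Condorcet winner.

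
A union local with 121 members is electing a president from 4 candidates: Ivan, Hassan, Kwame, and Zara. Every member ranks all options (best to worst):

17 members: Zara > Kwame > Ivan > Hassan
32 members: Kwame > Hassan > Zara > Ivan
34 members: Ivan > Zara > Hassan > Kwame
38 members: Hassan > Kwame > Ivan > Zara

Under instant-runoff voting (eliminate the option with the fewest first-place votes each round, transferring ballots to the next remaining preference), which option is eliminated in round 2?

Round 1: Ivan 34, Hassan 38, Kwame 32, Zara 17. Eliminate Zara.
Round 2: Ivan 34, Hassan 38, Kwame 49. Eliminate Ivan.

Ivan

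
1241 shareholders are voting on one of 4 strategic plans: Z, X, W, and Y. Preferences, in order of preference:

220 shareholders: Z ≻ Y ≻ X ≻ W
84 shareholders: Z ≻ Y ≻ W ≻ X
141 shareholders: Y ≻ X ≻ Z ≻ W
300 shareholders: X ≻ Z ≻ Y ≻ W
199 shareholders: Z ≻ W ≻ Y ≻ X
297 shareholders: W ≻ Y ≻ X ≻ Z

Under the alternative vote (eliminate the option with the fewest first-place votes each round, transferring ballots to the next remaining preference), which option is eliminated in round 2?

Round 1: Z 503, X 300, W 297, Y 141. Eliminate Y.
Round 2: Z 503, X 441, W 297. Eliminate W.

W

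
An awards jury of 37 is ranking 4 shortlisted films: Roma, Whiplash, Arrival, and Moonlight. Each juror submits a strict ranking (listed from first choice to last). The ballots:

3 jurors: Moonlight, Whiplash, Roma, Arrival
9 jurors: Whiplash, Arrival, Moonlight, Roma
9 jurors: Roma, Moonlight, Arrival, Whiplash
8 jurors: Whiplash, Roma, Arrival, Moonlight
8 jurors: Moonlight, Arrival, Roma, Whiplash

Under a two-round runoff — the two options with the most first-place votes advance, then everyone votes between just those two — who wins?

Moonlight

Round 1 first-place votes: Roma 9, Whiplash 17, Arrival 0, Moonlight 11.
Whiplash and Moonlight advance.
Runoff: Whiplash is preferred to Moonlight by 17 voters; Moonlight by 20.
Moonlight wins the runoff.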